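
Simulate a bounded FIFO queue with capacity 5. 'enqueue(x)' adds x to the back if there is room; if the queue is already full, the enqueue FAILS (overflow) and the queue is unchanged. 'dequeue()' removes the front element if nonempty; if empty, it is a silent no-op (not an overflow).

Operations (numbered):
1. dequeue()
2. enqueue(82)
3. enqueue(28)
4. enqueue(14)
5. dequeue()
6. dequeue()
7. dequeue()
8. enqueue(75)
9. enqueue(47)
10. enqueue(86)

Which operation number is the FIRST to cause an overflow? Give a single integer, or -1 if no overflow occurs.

1. dequeue(): empty, no-op, size=0
2. enqueue(82): size=1
3. enqueue(28): size=2
4. enqueue(14): size=3
5. dequeue(): size=2
6. dequeue(): size=1
7. dequeue(): size=0
8. enqueue(75): size=1
9. enqueue(47): size=2
10. enqueue(86): size=3

Answer: -1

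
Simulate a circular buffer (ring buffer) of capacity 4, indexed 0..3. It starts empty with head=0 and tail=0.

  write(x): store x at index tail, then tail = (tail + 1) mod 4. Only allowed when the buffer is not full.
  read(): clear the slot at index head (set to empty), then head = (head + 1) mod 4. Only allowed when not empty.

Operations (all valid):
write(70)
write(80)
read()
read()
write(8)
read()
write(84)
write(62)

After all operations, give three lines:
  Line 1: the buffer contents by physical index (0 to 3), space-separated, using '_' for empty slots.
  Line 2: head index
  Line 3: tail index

Answer: 62 _ _ 84
3
1

Derivation:
write(70): buf=[70 _ _ _], head=0, tail=1, size=1
write(80): buf=[70 80 _ _], head=0, tail=2, size=2
read(): buf=[_ 80 _ _], head=1, tail=2, size=1
read(): buf=[_ _ _ _], head=2, tail=2, size=0
write(8): buf=[_ _ 8 _], head=2, tail=3, size=1
read(): buf=[_ _ _ _], head=3, tail=3, size=0
write(84): buf=[_ _ _ 84], head=3, tail=0, size=1
write(62): buf=[62 _ _ 84], head=3, tail=1, size=2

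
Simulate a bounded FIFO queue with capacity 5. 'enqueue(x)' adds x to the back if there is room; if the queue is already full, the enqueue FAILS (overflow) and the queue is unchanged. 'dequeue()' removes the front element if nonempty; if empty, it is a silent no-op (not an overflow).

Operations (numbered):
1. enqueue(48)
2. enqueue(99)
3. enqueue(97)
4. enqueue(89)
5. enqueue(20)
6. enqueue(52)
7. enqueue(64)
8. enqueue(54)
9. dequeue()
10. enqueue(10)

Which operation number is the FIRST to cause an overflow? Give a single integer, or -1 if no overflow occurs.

Answer: 6

Derivation:
1. enqueue(48): size=1
2. enqueue(99): size=2
3. enqueue(97): size=3
4. enqueue(89): size=4
5. enqueue(20): size=5
6. enqueue(52): size=5=cap → OVERFLOW (fail)
7. enqueue(64): size=5=cap → OVERFLOW (fail)
8. enqueue(54): size=5=cap → OVERFLOW (fail)
9. dequeue(): size=4
10. enqueue(10): size=5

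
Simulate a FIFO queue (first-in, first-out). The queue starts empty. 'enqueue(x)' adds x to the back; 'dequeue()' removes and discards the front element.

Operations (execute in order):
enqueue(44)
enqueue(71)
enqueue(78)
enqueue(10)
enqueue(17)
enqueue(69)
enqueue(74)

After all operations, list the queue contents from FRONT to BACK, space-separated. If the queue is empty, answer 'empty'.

Answer: 44 71 78 10 17 69 74

Derivation:
enqueue(44): [44]
enqueue(71): [44, 71]
enqueue(78): [44, 71, 78]
enqueue(10): [44, 71, 78, 10]
enqueue(17): [44, 71, 78, 10, 17]
enqueue(69): [44, 71, 78, 10, 17, 69]
enqueue(74): [44, 71, 78, 10, 17, 69, 74]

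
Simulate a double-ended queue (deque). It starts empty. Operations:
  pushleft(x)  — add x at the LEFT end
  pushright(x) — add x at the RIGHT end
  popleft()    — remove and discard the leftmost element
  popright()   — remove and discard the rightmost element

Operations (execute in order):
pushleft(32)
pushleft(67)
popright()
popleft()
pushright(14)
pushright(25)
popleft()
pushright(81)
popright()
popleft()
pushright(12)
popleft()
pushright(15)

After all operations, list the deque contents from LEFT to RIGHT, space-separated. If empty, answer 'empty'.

pushleft(32): [32]
pushleft(67): [67, 32]
popright(): [67]
popleft(): []
pushright(14): [14]
pushright(25): [14, 25]
popleft(): [25]
pushright(81): [25, 81]
popright(): [25]
popleft(): []
pushright(12): [12]
popleft(): []
pushright(15): [15]

Answer: 15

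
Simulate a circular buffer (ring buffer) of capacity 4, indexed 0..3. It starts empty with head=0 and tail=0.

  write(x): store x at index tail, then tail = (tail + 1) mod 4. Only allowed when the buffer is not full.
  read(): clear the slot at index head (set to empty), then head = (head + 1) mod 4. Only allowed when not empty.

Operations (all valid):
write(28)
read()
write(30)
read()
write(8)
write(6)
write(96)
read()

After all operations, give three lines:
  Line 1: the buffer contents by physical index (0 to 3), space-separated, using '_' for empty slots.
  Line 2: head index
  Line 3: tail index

Answer: 96 _ _ 6
3
1

Derivation:
write(28): buf=[28 _ _ _], head=0, tail=1, size=1
read(): buf=[_ _ _ _], head=1, tail=1, size=0
write(30): buf=[_ 30 _ _], head=1, tail=2, size=1
read(): buf=[_ _ _ _], head=2, tail=2, size=0
write(8): buf=[_ _ 8 _], head=2, tail=3, size=1
write(6): buf=[_ _ 8 6], head=2, tail=0, size=2
write(96): buf=[96 _ 8 6], head=2, tail=1, size=3
read(): buf=[96 _ _ 6], head=3, tail=1, size=2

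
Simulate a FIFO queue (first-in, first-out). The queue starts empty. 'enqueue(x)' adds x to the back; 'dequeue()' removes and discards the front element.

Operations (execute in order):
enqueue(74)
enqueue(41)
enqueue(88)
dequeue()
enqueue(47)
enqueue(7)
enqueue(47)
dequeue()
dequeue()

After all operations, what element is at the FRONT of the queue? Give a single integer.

Answer: 47

Derivation:
enqueue(74): queue = [74]
enqueue(41): queue = [74, 41]
enqueue(88): queue = [74, 41, 88]
dequeue(): queue = [41, 88]
enqueue(47): queue = [41, 88, 47]
enqueue(7): queue = [41, 88, 47, 7]
enqueue(47): queue = [41, 88, 47, 7, 47]
dequeue(): queue = [88, 47, 7, 47]
dequeue(): queue = [47, 7, 47]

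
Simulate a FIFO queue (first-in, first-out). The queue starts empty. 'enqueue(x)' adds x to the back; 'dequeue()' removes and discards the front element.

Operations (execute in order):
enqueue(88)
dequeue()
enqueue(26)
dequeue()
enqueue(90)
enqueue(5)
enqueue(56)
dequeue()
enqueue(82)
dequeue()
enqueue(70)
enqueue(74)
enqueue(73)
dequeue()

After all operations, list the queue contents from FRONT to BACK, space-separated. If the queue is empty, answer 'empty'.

Answer: 82 70 74 73

Derivation:
enqueue(88): [88]
dequeue(): []
enqueue(26): [26]
dequeue(): []
enqueue(90): [90]
enqueue(5): [90, 5]
enqueue(56): [90, 5, 56]
dequeue(): [5, 56]
enqueue(82): [5, 56, 82]
dequeue(): [56, 82]
enqueue(70): [56, 82, 70]
enqueue(74): [56, 82, 70, 74]
enqueue(73): [56, 82, 70, 74, 73]
dequeue(): [82, 70, 74, 73]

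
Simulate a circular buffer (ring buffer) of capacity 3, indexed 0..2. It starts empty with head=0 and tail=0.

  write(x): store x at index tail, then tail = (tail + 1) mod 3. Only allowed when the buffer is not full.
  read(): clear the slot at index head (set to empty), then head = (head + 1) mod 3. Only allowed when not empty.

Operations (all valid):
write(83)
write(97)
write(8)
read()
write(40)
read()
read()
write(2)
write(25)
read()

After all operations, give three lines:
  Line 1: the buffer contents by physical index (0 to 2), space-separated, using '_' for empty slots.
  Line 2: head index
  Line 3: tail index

Answer: _ 2 25
1
0

Derivation:
write(83): buf=[83 _ _], head=0, tail=1, size=1
write(97): buf=[83 97 _], head=0, tail=2, size=2
write(8): buf=[83 97 8], head=0, tail=0, size=3
read(): buf=[_ 97 8], head=1, tail=0, size=2
write(40): buf=[40 97 8], head=1, tail=1, size=3
read(): buf=[40 _ 8], head=2, tail=1, size=2
read(): buf=[40 _ _], head=0, tail=1, size=1
write(2): buf=[40 2 _], head=0, tail=2, size=2
write(25): buf=[40 2 25], head=0, tail=0, size=3
read(): buf=[_ 2 25], head=1, tail=0, size=2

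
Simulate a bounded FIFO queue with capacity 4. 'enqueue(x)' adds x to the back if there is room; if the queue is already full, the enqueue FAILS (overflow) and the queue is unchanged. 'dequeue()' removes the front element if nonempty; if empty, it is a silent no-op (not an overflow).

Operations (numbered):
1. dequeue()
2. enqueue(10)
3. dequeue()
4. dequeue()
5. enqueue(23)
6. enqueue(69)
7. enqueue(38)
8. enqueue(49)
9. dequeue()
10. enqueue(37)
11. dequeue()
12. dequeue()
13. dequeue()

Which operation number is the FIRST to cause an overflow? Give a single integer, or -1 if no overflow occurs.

Answer: -1

Derivation:
1. dequeue(): empty, no-op, size=0
2. enqueue(10): size=1
3. dequeue(): size=0
4. dequeue(): empty, no-op, size=0
5. enqueue(23): size=1
6. enqueue(69): size=2
7. enqueue(38): size=3
8. enqueue(49): size=4
9. dequeue(): size=3
10. enqueue(37): size=4
11. dequeue(): size=3
12. dequeue(): size=2
13. dequeue(): size=1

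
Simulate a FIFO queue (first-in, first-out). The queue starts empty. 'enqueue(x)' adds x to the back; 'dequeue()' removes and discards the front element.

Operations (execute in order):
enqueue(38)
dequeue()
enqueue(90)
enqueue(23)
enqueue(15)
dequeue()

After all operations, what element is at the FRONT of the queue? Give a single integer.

enqueue(38): queue = [38]
dequeue(): queue = []
enqueue(90): queue = [90]
enqueue(23): queue = [90, 23]
enqueue(15): queue = [90, 23, 15]
dequeue(): queue = [23, 15]

Answer: 23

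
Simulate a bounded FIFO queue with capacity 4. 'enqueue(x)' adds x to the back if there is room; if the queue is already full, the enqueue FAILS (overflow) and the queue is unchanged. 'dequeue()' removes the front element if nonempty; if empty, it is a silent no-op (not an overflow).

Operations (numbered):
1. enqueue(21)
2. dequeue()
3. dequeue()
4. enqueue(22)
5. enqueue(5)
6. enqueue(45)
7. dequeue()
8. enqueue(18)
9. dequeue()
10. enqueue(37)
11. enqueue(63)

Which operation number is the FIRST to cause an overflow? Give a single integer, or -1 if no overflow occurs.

1. enqueue(21): size=1
2. dequeue(): size=0
3. dequeue(): empty, no-op, size=0
4. enqueue(22): size=1
5. enqueue(5): size=2
6. enqueue(45): size=3
7. dequeue(): size=2
8. enqueue(18): size=3
9. dequeue(): size=2
10. enqueue(37): size=3
11. enqueue(63): size=4

Answer: -1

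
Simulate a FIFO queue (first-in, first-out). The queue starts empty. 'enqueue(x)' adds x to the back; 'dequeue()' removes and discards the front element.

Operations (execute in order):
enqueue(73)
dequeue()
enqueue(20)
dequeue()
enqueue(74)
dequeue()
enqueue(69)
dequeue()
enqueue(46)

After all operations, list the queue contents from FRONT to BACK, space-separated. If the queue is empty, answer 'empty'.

enqueue(73): [73]
dequeue(): []
enqueue(20): [20]
dequeue(): []
enqueue(74): [74]
dequeue(): []
enqueue(69): [69]
dequeue(): []
enqueue(46): [46]

Answer: 46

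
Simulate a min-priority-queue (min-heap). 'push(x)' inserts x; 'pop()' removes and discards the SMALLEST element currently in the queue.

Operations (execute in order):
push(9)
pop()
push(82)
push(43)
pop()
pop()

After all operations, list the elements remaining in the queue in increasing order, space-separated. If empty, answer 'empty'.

Answer: empty

Derivation:
push(9): heap contents = [9]
pop() → 9: heap contents = []
push(82): heap contents = [82]
push(43): heap contents = [43, 82]
pop() → 43: heap contents = [82]
pop() → 82: heap contents = []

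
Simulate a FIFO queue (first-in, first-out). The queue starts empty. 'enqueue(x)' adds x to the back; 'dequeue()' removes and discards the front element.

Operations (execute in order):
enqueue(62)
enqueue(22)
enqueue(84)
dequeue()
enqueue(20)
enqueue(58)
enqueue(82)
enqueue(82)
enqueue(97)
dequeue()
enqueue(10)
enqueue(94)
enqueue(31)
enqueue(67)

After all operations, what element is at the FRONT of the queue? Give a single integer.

enqueue(62): queue = [62]
enqueue(22): queue = [62, 22]
enqueue(84): queue = [62, 22, 84]
dequeue(): queue = [22, 84]
enqueue(20): queue = [22, 84, 20]
enqueue(58): queue = [22, 84, 20, 58]
enqueue(82): queue = [22, 84, 20, 58, 82]
enqueue(82): queue = [22, 84, 20, 58, 82, 82]
enqueue(97): queue = [22, 84, 20, 58, 82, 82, 97]
dequeue(): queue = [84, 20, 58, 82, 82, 97]
enqueue(10): queue = [84, 20, 58, 82, 82, 97, 10]
enqueue(94): queue = [84, 20, 58, 82, 82, 97, 10, 94]
enqueue(31): queue = [84, 20, 58, 82, 82, 97, 10, 94, 31]
enqueue(67): queue = [84, 20, 58, 82, 82, 97, 10, 94, 31, 67]

Answer: 84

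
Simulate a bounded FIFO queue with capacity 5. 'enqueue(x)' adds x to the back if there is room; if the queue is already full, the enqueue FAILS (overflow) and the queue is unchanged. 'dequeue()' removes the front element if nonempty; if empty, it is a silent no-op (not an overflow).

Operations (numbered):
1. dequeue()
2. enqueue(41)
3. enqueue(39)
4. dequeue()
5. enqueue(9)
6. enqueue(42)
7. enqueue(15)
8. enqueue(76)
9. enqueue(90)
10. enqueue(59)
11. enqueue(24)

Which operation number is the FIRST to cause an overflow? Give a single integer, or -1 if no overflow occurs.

1. dequeue(): empty, no-op, size=0
2. enqueue(41): size=1
3. enqueue(39): size=2
4. dequeue(): size=1
5. enqueue(9): size=2
6. enqueue(42): size=3
7. enqueue(15): size=4
8. enqueue(76): size=5
9. enqueue(90): size=5=cap → OVERFLOW (fail)
10. enqueue(59): size=5=cap → OVERFLOW (fail)
11. enqueue(24): size=5=cap → OVERFLOW (fail)

Answer: 9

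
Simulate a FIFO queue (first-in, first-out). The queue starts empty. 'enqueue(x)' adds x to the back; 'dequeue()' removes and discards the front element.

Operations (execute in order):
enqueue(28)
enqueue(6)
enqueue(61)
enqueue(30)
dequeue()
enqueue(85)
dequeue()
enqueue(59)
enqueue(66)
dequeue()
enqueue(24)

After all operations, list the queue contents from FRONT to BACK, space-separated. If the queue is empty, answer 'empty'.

Answer: 30 85 59 66 24

Derivation:
enqueue(28): [28]
enqueue(6): [28, 6]
enqueue(61): [28, 6, 61]
enqueue(30): [28, 6, 61, 30]
dequeue(): [6, 61, 30]
enqueue(85): [6, 61, 30, 85]
dequeue(): [61, 30, 85]
enqueue(59): [61, 30, 85, 59]
enqueue(66): [61, 30, 85, 59, 66]
dequeue(): [30, 85, 59, 66]
enqueue(24): [30, 85, 59, 66, 24]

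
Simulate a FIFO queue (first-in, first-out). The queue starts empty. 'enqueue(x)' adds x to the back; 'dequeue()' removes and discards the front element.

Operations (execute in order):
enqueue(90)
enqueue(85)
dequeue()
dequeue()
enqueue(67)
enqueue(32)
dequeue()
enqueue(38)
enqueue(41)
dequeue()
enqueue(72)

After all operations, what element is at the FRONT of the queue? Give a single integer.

Answer: 38

Derivation:
enqueue(90): queue = [90]
enqueue(85): queue = [90, 85]
dequeue(): queue = [85]
dequeue(): queue = []
enqueue(67): queue = [67]
enqueue(32): queue = [67, 32]
dequeue(): queue = [32]
enqueue(38): queue = [32, 38]
enqueue(41): queue = [32, 38, 41]
dequeue(): queue = [38, 41]
enqueue(72): queue = [38, 41, 72]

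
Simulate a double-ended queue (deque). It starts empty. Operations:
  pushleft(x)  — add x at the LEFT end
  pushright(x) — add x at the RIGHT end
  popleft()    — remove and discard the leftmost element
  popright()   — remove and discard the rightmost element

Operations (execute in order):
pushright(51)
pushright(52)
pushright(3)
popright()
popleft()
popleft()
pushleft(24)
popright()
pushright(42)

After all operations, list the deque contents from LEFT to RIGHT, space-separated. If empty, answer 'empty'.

pushright(51): [51]
pushright(52): [51, 52]
pushright(3): [51, 52, 3]
popright(): [51, 52]
popleft(): [52]
popleft(): []
pushleft(24): [24]
popright(): []
pushright(42): [42]

Answer: 42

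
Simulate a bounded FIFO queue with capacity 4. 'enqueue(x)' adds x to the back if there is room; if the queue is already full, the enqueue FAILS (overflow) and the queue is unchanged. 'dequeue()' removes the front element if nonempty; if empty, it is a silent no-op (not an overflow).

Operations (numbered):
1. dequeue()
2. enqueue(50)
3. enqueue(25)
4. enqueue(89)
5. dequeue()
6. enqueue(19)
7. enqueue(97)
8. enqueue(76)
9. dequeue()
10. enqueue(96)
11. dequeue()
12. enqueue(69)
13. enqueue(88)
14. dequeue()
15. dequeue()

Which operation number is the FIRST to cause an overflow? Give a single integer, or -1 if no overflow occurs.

Answer: 8

Derivation:
1. dequeue(): empty, no-op, size=0
2. enqueue(50): size=1
3. enqueue(25): size=2
4. enqueue(89): size=3
5. dequeue(): size=2
6. enqueue(19): size=3
7. enqueue(97): size=4
8. enqueue(76): size=4=cap → OVERFLOW (fail)
9. dequeue(): size=3
10. enqueue(96): size=4
11. dequeue(): size=3
12. enqueue(69): size=4
13. enqueue(88): size=4=cap → OVERFLOW (fail)
14. dequeue(): size=3
15. dequeue(): size=2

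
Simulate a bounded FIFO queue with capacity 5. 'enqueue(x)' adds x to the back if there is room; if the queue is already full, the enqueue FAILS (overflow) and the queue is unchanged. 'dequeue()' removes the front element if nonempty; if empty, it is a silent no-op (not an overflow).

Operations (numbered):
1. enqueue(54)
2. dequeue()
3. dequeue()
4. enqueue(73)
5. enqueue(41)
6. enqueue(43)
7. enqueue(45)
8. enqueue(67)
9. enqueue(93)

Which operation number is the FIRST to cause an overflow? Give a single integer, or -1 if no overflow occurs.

1. enqueue(54): size=1
2. dequeue(): size=0
3. dequeue(): empty, no-op, size=0
4. enqueue(73): size=1
5. enqueue(41): size=2
6. enqueue(43): size=3
7. enqueue(45): size=4
8. enqueue(67): size=5
9. enqueue(93): size=5=cap → OVERFLOW (fail)

Answer: 9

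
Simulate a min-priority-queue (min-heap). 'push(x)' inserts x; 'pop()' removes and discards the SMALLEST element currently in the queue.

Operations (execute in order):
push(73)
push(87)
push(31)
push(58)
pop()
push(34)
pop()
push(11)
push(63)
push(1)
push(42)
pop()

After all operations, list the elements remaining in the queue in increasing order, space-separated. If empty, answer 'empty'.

Answer: 11 42 58 63 73 87

Derivation:
push(73): heap contents = [73]
push(87): heap contents = [73, 87]
push(31): heap contents = [31, 73, 87]
push(58): heap contents = [31, 58, 73, 87]
pop() → 31: heap contents = [58, 73, 87]
push(34): heap contents = [34, 58, 73, 87]
pop() → 34: heap contents = [58, 73, 87]
push(11): heap contents = [11, 58, 73, 87]
push(63): heap contents = [11, 58, 63, 73, 87]
push(1): heap contents = [1, 11, 58, 63, 73, 87]
push(42): heap contents = [1, 11, 42, 58, 63, 73, 87]
pop() → 1: heap contents = [11, 42, 58, 63, 73, 87]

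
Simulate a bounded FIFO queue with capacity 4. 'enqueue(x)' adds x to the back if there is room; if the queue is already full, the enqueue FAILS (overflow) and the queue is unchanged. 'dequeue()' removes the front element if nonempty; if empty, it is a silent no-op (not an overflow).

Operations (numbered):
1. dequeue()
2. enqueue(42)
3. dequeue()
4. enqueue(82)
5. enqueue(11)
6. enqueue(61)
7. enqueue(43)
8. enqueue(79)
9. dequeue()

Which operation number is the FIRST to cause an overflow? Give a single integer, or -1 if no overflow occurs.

1. dequeue(): empty, no-op, size=0
2. enqueue(42): size=1
3. dequeue(): size=0
4. enqueue(82): size=1
5. enqueue(11): size=2
6. enqueue(61): size=3
7. enqueue(43): size=4
8. enqueue(79): size=4=cap → OVERFLOW (fail)
9. dequeue(): size=3

Answer: 8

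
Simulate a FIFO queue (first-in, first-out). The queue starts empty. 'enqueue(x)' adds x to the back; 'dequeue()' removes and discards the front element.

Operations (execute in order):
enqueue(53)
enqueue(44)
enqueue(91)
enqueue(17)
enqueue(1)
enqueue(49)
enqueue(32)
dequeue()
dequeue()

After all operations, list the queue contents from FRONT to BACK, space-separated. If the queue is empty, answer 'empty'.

Answer: 91 17 1 49 32

Derivation:
enqueue(53): [53]
enqueue(44): [53, 44]
enqueue(91): [53, 44, 91]
enqueue(17): [53, 44, 91, 17]
enqueue(1): [53, 44, 91, 17, 1]
enqueue(49): [53, 44, 91, 17, 1, 49]
enqueue(32): [53, 44, 91, 17, 1, 49, 32]
dequeue(): [44, 91, 17, 1, 49, 32]
dequeue(): [91, 17, 1, 49, 32]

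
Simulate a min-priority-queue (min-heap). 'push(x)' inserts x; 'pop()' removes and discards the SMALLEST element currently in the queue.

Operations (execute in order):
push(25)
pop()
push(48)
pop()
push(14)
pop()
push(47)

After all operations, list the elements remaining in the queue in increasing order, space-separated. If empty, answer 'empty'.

Answer: 47

Derivation:
push(25): heap contents = [25]
pop() → 25: heap contents = []
push(48): heap contents = [48]
pop() → 48: heap contents = []
push(14): heap contents = [14]
pop() → 14: heap contents = []
push(47): heap contents = [47]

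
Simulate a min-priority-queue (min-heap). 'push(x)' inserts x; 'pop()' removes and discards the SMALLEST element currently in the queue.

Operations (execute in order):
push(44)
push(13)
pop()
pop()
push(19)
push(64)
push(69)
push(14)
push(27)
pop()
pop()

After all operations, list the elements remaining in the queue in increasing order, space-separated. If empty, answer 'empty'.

Answer: 27 64 69

Derivation:
push(44): heap contents = [44]
push(13): heap contents = [13, 44]
pop() → 13: heap contents = [44]
pop() → 44: heap contents = []
push(19): heap contents = [19]
push(64): heap contents = [19, 64]
push(69): heap contents = [19, 64, 69]
push(14): heap contents = [14, 19, 64, 69]
push(27): heap contents = [14, 19, 27, 64, 69]
pop() → 14: heap contents = [19, 27, 64, 69]
pop() → 19: heap contents = [27, 64, 69]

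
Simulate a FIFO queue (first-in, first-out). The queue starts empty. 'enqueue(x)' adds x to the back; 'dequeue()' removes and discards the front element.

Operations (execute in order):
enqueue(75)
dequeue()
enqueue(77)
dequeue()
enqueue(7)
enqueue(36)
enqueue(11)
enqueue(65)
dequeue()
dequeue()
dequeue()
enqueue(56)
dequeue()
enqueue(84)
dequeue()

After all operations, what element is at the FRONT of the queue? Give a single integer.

enqueue(75): queue = [75]
dequeue(): queue = []
enqueue(77): queue = [77]
dequeue(): queue = []
enqueue(7): queue = [7]
enqueue(36): queue = [7, 36]
enqueue(11): queue = [7, 36, 11]
enqueue(65): queue = [7, 36, 11, 65]
dequeue(): queue = [36, 11, 65]
dequeue(): queue = [11, 65]
dequeue(): queue = [65]
enqueue(56): queue = [65, 56]
dequeue(): queue = [56]
enqueue(84): queue = [56, 84]
dequeue(): queue = [84]

Answer: 84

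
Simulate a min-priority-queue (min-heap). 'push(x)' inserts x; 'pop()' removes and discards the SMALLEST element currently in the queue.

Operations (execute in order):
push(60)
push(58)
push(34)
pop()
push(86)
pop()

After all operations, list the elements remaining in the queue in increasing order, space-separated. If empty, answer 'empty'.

Answer: 60 86

Derivation:
push(60): heap contents = [60]
push(58): heap contents = [58, 60]
push(34): heap contents = [34, 58, 60]
pop() → 34: heap contents = [58, 60]
push(86): heap contents = [58, 60, 86]
pop() → 58: heap contents = [60, 86]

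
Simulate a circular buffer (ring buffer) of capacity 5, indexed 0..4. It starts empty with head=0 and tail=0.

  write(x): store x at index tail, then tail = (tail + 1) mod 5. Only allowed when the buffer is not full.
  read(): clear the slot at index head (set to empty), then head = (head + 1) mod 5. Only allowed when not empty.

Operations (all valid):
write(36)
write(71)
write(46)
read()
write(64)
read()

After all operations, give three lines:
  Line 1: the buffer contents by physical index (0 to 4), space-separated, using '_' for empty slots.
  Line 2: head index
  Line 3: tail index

write(36): buf=[36 _ _ _ _], head=0, tail=1, size=1
write(71): buf=[36 71 _ _ _], head=0, tail=2, size=2
write(46): buf=[36 71 46 _ _], head=0, tail=3, size=3
read(): buf=[_ 71 46 _ _], head=1, tail=3, size=2
write(64): buf=[_ 71 46 64 _], head=1, tail=4, size=3
read(): buf=[_ _ 46 64 _], head=2, tail=4, size=2

Answer: _ _ 46 64 _
2
4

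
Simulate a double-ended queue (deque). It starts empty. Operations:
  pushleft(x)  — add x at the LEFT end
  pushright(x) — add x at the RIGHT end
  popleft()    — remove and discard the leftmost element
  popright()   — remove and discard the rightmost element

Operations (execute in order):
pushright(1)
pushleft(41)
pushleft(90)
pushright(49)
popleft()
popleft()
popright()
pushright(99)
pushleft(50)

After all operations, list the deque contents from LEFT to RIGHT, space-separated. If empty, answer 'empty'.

Answer: 50 1 99

Derivation:
pushright(1): [1]
pushleft(41): [41, 1]
pushleft(90): [90, 41, 1]
pushright(49): [90, 41, 1, 49]
popleft(): [41, 1, 49]
popleft(): [1, 49]
popright(): [1]
pushright(99): [1, 99]
pushleft(50): [50, 1, 99]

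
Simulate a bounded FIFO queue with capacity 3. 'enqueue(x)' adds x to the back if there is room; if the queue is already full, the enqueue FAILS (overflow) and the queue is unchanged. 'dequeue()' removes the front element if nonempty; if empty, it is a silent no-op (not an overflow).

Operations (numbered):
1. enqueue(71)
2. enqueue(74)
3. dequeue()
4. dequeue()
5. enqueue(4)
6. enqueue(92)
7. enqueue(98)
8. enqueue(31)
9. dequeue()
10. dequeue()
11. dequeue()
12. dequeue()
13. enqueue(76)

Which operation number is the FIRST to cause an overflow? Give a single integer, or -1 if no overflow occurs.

Answer: 8

Derivation:
1. enqueue(71): size=1
2. enqueue(74): size=2
3. dequeue(): size=1
4. dequeue(): size=0
5. enqueue(4): size=1
6. enqueue(92): size=2
7. enqueue(98): size=3
8. enqueue(31): size=3=cap → OVERFLOW (fail)
9. dequeue(): size=2
10. dequeue(): size=1
11. dequeue(): size=0
12. dequeue(): empty, no-op, size=0
13. enqueue(76): size=1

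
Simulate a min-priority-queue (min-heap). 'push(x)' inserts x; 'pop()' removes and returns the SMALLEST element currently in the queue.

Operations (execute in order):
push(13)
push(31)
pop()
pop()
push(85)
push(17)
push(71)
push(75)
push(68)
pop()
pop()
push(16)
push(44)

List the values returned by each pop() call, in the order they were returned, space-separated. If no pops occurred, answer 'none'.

Answer: 13 31 17 68

Derivation:
push(13): heap contents = [13]
push(31): heap contents = [13, 31]
pop() → 13: heap contents = [31]
pop() → 31: heap contents = []
push(85): heap contents = [85]
push(17): heap contents = [17, 85]
push(71): heap contents = [17, 71, 85]
push(75): heap contents = [17, 71, 75, 85]
push(68): heap contents = [17, 68, 71, 75, 85]
pop() → 17: heap contents = [68, 71, 75, 85]
pop() → 68: heap contents = [71, 75, 85]
push(16): heap contents = [16, 71, 75, 85]
push(44): heap contents = [16, 44, 71, 75, 85]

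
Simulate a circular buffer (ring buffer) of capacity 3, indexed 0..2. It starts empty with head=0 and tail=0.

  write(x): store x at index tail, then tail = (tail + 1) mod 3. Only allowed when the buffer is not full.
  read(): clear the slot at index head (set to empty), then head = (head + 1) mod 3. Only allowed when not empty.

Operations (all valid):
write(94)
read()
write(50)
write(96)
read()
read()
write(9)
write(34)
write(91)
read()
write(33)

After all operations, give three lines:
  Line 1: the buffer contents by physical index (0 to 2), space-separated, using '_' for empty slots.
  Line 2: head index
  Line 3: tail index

write(94): buf=[94 _ _], head=0, tail=1, size=1
read(): buf=[_ _ _], head=1, tail=1, size=0
write(50): buf=[_ 50 _], head=1, tail=2, size=1
write(96): buf=[_ 50 96], head=1, tail=0, size=2
read(): buf=[_ _ 96], head=2, tail=0, size=1
read(): buf=[_ _ _], head=0, tail=0, size=0
write(9): buf=[9 _ _], head=0, tail=1, size=1
write(34): buf=[9 34 _], head=0, tail=2, size=2
write(91): buf=[9 34 91], head=0, tail=0, size=3
read(): buf=[_ 34 91], head=1, tail=0, size=2
write(33): buf=[33 34 91], head=1, tail=1, size=3

Answer: 33 34 91
1
1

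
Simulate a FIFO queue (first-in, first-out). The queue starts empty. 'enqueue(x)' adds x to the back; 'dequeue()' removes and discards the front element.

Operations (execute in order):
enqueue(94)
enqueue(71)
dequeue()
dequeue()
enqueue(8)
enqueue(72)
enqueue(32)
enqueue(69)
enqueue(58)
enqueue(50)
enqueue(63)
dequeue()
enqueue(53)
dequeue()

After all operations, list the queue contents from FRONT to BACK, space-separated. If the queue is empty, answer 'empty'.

enqueue(94): [94]
enqueue(71): [94, 71]
dequeue(): [71]
dequeue(): []
enqueue(8): [8]
enqueue(72): [8, 72]
enqueue(32): [8, 72, 32]
enqueue(69): [8, 72, 32, 69]
enqueue(58): [8, 72, 32, 69, 58]
enqueue(50): [8, 72, 32, 69, 58, 50]
enqueue(63): [8, 72, 32, 69, 58, 50, 63]
dequeue(): [72, 32, 69, 58, 50, 63]
enqueue(53): [72, 32, 69, 58, 50, 63, 53]
dequeue(): [32, 69, 58, 50, 63, 53]

Answer: 32 69 58 50 63 53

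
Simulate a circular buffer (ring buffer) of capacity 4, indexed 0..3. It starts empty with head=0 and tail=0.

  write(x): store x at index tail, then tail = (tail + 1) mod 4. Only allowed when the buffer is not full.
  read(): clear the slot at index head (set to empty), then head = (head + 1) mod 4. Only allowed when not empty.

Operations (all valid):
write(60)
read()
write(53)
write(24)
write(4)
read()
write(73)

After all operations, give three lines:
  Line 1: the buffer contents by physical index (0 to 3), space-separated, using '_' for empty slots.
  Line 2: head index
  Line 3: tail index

write(60): buf=[60 _ _ _], head=0, tail=1, size=1
read(): buf=[_ _ _ _], head=1, tail=1, size=0
write(53): buf=[_ 53 _ _], head=1, tail=2, size=1
write(24): buf=[_ 53 24 _], head=1, tail=3, size=2
write(4): buf=[_ 53 24 4], head=1, tail=0, size=3
read(): buf=[_ _ 24 4], head=2, tail=0, size=2
write(73): buf=[73 _ 24 4], head=2, tail=1, size=3

Answer: 73 _ 24 4
2
1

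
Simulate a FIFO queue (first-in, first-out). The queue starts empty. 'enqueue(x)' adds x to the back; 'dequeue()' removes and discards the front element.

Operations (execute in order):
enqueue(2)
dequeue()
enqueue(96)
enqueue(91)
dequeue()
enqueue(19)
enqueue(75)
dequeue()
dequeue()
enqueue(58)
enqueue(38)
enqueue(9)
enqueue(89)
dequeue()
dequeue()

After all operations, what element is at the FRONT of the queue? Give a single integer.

Answer: 38

Derivation:
enqueue(2): queue = [2]
dequeue(): queue = []
enqueue(96): queue = [96]
enqueue(91): queue = [96, 91]
dequeue(): queue = [91]
enqueue(19): queue = [91, 19]
enqueue(75): queue = [91, 19, 75]
dequeue(): queue = [19, 75]
dequeue(): queue = [75]
enqueue(58): queue = [75, 58]
enqueue(38): queue = [75, 58, 38]
enqueue(9): queue = [75, 58, 38, 9]
enqueue(89): queue = [75, 58, 38, 9, 89]
dequeue(): queue = [58, 38, 9, 89]
dequeue(): queue = [38, 9, 89]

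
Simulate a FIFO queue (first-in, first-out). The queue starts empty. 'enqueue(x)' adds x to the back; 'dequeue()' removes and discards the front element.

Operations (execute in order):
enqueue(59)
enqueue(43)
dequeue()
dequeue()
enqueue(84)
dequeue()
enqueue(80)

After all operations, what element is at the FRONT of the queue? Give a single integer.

enqueue(59): queue = [59]
enqueue(43): queue = [59, 43]
dequeue(): queue = [43]
dequeue(): queue = []
enqueue(84): queue = [84]
dequeue(): queue = []
enqueue(80): queue = [80]

Answer: 80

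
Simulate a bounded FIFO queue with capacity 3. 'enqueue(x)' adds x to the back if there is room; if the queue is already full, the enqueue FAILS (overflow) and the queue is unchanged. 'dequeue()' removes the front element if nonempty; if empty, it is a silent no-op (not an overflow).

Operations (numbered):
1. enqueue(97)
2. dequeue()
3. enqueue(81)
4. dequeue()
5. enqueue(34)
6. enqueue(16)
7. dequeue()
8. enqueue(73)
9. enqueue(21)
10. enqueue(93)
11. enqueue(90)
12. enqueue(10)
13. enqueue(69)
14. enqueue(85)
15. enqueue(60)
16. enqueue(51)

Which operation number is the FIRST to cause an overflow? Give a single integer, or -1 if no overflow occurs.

Answer: 10

Derivation:
1. enqueue(97): size=1
2. dequeue(): size=0
3. enqueue(81): size=1
4. dequeue(): size=0
5. enqueue(34): size=1
6. enqueue(16): size=2
7. dequeue(): size=1
8. enqueue(73): size=2
9. enqueue(21): size=3
10. enqueue(93): size=3=cap → OVERFLOW (fail)
11. enqueue(90): size=3=cap → OVERFLOW (fail)
12. enqueue(10): size=3=cap → OVERFLOW (fail)
13. enqueue(69): size=3=cap → OVERFLOW (fail)
14. enqueue(85): size=3=cap → OVERFLOW (fail)
15. enqueue(60): size=3=cap → OVERFLOW (fail)
16. enqueue(51): size=3=cap → OVERFLOW (fail)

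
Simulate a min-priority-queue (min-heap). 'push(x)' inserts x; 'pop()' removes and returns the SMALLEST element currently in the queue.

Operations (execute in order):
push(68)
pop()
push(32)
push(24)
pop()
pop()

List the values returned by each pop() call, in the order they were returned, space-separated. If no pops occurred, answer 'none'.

push(68): heap contents = [68]
pop() → 68: heap contents = []
push(32): heap contents = [32]
push(24): heap contents = [24, 32]
pop() → 24: heap contents = [32]
pop() → 32: heap contents = []

Answer: 68 24 32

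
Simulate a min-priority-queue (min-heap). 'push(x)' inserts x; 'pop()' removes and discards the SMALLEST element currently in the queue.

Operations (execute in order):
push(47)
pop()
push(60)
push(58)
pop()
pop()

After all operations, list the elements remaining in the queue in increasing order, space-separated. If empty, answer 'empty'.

Answer: empty

Derivation:
push(47): heap contents = [47]
pop() → 47: heap contents = []
push(60): heap contents = [60]
push(58): heap contents = [58, 60]
pop() → 58: heap contents = [60]
pop() → 60: heap contents = []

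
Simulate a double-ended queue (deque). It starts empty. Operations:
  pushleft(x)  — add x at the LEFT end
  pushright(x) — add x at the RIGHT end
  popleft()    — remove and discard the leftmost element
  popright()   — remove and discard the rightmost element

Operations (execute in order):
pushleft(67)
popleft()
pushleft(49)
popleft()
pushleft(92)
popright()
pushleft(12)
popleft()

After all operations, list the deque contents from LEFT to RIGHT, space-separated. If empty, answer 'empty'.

pushleft(67): [67]
popleft(): []
pushleft(49): [49]
popleft(): []
pushleft(92): [92]
popright(): []
pushleft(12): [12]
popleft(): []

Answer: empty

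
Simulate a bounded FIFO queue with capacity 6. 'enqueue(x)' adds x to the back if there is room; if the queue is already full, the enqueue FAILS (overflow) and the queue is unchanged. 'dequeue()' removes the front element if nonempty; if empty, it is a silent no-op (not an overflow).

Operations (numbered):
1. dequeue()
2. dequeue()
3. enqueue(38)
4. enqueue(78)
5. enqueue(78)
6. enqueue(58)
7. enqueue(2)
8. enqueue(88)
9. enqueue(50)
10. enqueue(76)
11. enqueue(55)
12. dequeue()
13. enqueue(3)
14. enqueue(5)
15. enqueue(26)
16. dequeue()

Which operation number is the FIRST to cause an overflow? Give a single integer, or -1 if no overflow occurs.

1. dequeue(): empty, no-op, size=0
2. dequeue(): empty, no-op, size=0
3. enqueue(38): size=1
4. enqueue(78): size=2
5. enqueue(78): size=3
6. enqueue(58): size=4
7. enqueue(2): size=5
8. enqueue(88): size=6
9. enqueue(50): size=6=cap → OVERFLOW (fail)
10. enqueue(76): size=6=cap → OVERFLOW (fail)
11. enqueue(55): size=6=cap → OVERFLOW (fail)
12. dequeue(): size=5
13. enqueue(3): size=6
14. enqueue(5): size=6=cap → OVERFLOW (fail)
15. enqueue(26): size=6=cap → OVERFLOW (fail)
16. dequeue(): size=5

Answer: 9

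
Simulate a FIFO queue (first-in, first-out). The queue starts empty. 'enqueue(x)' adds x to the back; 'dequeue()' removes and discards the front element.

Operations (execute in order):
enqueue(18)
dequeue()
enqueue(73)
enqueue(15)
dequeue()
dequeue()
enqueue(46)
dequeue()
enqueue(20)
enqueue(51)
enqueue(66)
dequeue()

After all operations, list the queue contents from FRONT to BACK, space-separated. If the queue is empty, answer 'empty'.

enqueue(18): [18]
dequeue(): []
enqueue(73): [73]
enqueue(15): [73, 15]
dequeue(): [15]
dequeue(): []
enqueue(46): [46]
dequeue(): []
enqueue(20): [20]
enqueue(51): [20, 51]
enqueue(66): [20, 51, 66]
dequeue(): [51, 66]

Answer: 51 66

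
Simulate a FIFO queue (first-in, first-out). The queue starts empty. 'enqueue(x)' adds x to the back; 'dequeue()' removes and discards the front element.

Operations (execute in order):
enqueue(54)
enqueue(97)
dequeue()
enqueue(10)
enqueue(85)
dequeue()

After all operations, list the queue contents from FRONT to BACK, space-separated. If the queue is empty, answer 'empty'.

Answer: 10 85

Derivation:
enqueue(54): [54]
enqueue(97): [54, 97]
dequeue(): [97]
enqueue(10): [97, 10]
enqueue(85): [97, 10, 85]
dequeue(): [10, 85]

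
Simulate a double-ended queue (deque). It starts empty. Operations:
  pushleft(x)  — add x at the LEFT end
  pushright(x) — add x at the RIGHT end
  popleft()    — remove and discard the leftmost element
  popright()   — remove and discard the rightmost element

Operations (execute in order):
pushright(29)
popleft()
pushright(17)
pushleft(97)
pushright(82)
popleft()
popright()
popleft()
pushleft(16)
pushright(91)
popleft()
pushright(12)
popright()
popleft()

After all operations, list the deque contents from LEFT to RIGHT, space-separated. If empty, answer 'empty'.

Answer: empty

Derivation:
pushright(29): [29]
popleft(): []
pushright(17): [17]
pushleft(97): [97, 17]
pushright(82): [97, 17, 82]
popleft(): [17, 82]
popright(): [17]
popleft(): []
pushleft(16): [16]
pushright(91): [16, 91]
popleft(): [91]
pushright(12): [91, 12]
popright(): [91]
popleft(): []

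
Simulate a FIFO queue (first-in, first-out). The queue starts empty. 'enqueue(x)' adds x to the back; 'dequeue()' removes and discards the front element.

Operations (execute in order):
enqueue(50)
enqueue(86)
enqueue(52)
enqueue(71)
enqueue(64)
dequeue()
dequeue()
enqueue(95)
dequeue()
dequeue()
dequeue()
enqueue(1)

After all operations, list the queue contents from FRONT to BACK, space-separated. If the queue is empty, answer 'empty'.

Answer: 95 1

Derivation:
enqueue(50): [50]
enqueue(86): [50, 86]
enqueue(52): [50, 86, 52]
enqueue(71): [50, 86, 52, 71]
enqueue(64): [50, 86, 52, 71, 64]
dequeue(): [86, 52, 71, 64]
dequeue(): [52, 71, 64]
enqueue(95): [52, 71, 64, 95]
dequeue(): [71, 64, 95]
dequeue(): [64, 95]
dequeue(): [95]
enqueue(1): [95, 1]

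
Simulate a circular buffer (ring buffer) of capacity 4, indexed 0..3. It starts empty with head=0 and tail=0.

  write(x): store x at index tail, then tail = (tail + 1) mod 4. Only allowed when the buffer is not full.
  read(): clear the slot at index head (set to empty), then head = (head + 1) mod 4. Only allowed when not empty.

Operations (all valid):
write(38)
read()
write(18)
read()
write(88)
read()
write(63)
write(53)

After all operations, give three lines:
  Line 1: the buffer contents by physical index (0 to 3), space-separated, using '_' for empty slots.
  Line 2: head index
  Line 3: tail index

Answer: 53 _ _ 63
3
1

Derivation:
write(38): buf=[38 _ _ _], head=0, tail=1, size=1
read(): buf=[_ _ _ _], head=1, tail=1, size=0
write(18): buf=[_ 18 _ _], head=1, tail=2, size=1
read(): buf=[_ _ _ _], head=2, tail=2, size=0
write(88): buf=[_ _ 88 _], head=2, tail=3, size=1
read(): buf=[_ _ _ _], head=3, tail=3, size=0
write(63): buf=[_ _ _ 63], head=3, tail=0, size=1
write(53): buf=[53 _ _ 63], head=3, tail=1, size=2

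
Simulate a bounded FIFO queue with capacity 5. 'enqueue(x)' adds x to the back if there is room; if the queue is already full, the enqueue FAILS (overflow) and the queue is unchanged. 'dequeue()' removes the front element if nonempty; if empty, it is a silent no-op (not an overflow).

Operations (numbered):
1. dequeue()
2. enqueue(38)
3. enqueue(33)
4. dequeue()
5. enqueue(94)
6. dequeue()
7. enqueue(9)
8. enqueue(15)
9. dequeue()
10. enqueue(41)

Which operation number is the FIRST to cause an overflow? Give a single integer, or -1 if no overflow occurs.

Answer: -1

Derivation:
1. dequeue(): empty, no-op, size=0
2. enqueue(38): size=1
3. enqueue(33): size=2
4. dequeue(): size=1
5. enqueue(94): size=2
6. dequeue(): size=1
7. enqueue(9): size=2
8. enqueue(15): size=3
9. dequeue(): size=2
10. enqueue(41): size=3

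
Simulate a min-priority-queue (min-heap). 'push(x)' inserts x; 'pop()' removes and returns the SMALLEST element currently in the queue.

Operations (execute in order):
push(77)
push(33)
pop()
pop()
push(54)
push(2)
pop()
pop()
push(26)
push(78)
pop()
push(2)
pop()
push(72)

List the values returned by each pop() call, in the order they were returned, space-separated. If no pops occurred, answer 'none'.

push(77): heap contents = [77]
push(33): heap contents = [33, 77]
pop() → 33: heap contents = [77]
pop() → 77: heap contents = []
push(54): heap contents = [54]
push(2): heap contents = [2, 54]
pop() → 2: heap contents = [54]
pop() → 54: heap contents = []
push(26): heap contents = [26]
push(78): heap contents = [26, 78]
pop() → 26: heap contents = [78]
push(2): heap contents = [2, 78]
pop() → 2: heap contents = [78]
push(72): heap contents = [72, 78]

Answer: 33 77 2 54 26 2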